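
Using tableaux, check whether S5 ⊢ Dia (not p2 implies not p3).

Not valid

Tableau for the negation not Dia (not p2 implies not p3):
1. not Dia (not p2 implies not p3), 0
2. not (not p2 implies not p3), 0
3. not p2, 0
4. p3, 0
Accessibility: 0R0
The negation has an open branch (countermodel exists).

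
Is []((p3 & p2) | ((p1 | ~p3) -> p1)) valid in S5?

Invalid (countermodel exists)

Tableau for the negation ~[]((p3 & p2) | ((p1 | ~p3) -> p1)):
1. ~[]((p3 & p2) | ((p1 | ~p3) -> p1)), u
2. ~((p3 & p2) | ((p1 | ~p3) -> p1)), v
3. ~(p3 & p2), v
4. ~((p1 | ~p3) -> p1), v
5. p1 | ~p3, v
6. ~p1, v
7. ~p2, v
8. ~p3, v
Accessibility: uRu, uRv, vRu, vRv
The negation has an open branch (countermodel exists).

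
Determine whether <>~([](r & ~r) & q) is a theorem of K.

Tableau for the negation ~<>~([](r & ~r) & q):
1. ~<>~([](r & ~r) & q), u
The negation has an open branch (countermodel exists).

No, not valid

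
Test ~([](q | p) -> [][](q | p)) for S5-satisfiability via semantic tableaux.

1. ~([](q | p) -> [][](q | p)), u
2. [](q | p), u
3. ~[][](q | p), u
4. q | p, u
5. p, u
6. ~[](q | p), v
7. q | p, v
8. p, v
9. ~(q | p), w
10. ~q, w
11. ~p, w
12. q | p, w
13. p, w
Accessibility: uRu, uRv, uRw, vRu, vRv, vRw, wRu, wRv, wRw
Branch closes: p and ~p both at w.
Every branch closes; the branch above is one of them.

Unsatisfiable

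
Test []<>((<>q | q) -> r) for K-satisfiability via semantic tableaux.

Satisfiable

1. []<>((<>q | q) -> r), u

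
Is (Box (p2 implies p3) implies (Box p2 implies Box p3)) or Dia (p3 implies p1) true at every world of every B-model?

Tableau for the negation not ((Box (p2 implies p3) implies (Box p2 implies Box p3)) or Dia (p3 implies p1)):
1. not ((Box (p2 implies p3) implies (Box p2 implies Box p3)) or Dia (p3 implies p1)), w0
2. not (Box (p2 implies p3) implies (Box p2 implies Box p3)), w0
3. not Dia (p3 implies p1), w0
4. Box (p2 implies p3), w0
5. not (Box p2 implies Box p3), w0
6. Box p2, w0
7. not Box p3, w0
8. not (p3 implies p1), w0
9. p3, w0
10. not p1, w0
11. p2 implies p3, w0
12. p2, w0
13. not p3, w1
14. not (p3 implies p1), w1
15. p3, w1
16. not p1, w1
Accessibility: w0Rw0, w0Rw1, w1Rw0, w1Rw1
Branch closes: p3 and not p3 both at w1.
All branches of the negation close; one closing branch shown above.

Valid in B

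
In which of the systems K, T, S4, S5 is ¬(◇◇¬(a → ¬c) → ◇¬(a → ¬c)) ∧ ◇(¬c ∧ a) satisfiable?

T-tableau for the formula:
1. ¬(◇◇¬(a → ¬c) → ◇¬(a → ¬c)) ∧ ◇(¬c ∧ a), 0
2. ¬(◇◇¬(a → ¬c) → ◇¬(a → ¬c)), 0   [∧-rule on 1]
3. ◇(¬c ∧ a), 0   [∧-rule on 1]
4. ◇◇¬(a → ¬c), 0   [¬→-rule on 2]
5. ¬◇¬(a → ¬c), 0   [¬→-rule on 2]
6. a → ¬c, 0   [¬◇-rule on 5 via 0R0]
7. ¬c, 0   [→-rule on 6 (branches; this branch)]
8. ¬c ∧ a, 1   [◇-rule on 3: fresh world 1, 0R1]
9. ¬c, 1   [∧-rule on 8]
10. a, 1   [∧-rule on 8]
11. a → ¬c, 1   [¬◇-rule on 5 via 0R1]
12. ◇¬(a → ¬c), 2   [◇-rule on 4: fresh world 2, 0R2]
13. a → ¬c, 2   [¬◇-rule on 5 via 0R2]
14. ¬c, 2   [→-rule on 13 (branches; this branch)]
15. ¬(a → ¬c), 3   [◇-rule on 12: fresh world 3, 2R3]
16. a, 3   [¬→-rule on 15]
17. c, 3   [¬→-rule on 15]
Accessibility: 0R0, 0R1, 0R2, 1R1, 2R2, 2R3, 3R3
Complete open branch: satisfiable in T, hence also in K (this T-model is also a K-model).
S4-tableau for the formula:
1. ¬(◇◇¬(a → ¬c) → ◇¬(a → ¬c)) ∧ ◇(¬c ∧ a), 0
2. ¬(◇◇¬(a → ¬c) → ◇¬(a → ¬c)), 0   [∧-rule on 1]
3. ◇(¬c ∧ a), 0   [∧-rule on 1]
4. ◇◇¬(a → ¬c), 0   [¬→-rule on 2]
5. ¬◇¬(a → ¬c), 0   [¬→-rule on 2]
6. a → ¬c, 0   [¬◇-rule on 5 via 0R0]
7. ¬c, 0   [→-rule on 6 (branches; this branch)]
8. ¬c ∧ a, 1   [◇-rule on 3: fresh world 1, 0R1]
9. ¬c, 1   [∧-rule on 8]
10. a, 1   [∧-rule on 8]
11. a → ¬c, 1   [¬◇-rule on 5 via 0R1]
12. ◇¬(a → ¬c), 2   [◇-rule on 4: fresh world 2, 0R2]
13. a → ¬c, 2   [¬◇-rule on 5 via 0R2]
14. ¬c, 2   [→-rule on 13 (branches; this branch)]
15. ¬(a → ¬c), 3   [◇-rule on 12: fresh world 3, 2R3]
16. a, 3   [¬→-rule on 15]
17. c, 3   [¬→-rule on 15]
18. a → ¬c, 3   [¬◇-rule on 5 via 0R3]
19. ¬c, 3   [→-rule on 18 (branches; this branch)]
Accessibility: 0R0, 0R1, 0R2, 0R3, 1R1, 2R2, 2R3, 3R3
Branch closes: c and ¬c both at 3.
Every branch closes (one shown): unsatisfiable in S4, hence also in S5 (every S5-frame is an S4-frame).

K, T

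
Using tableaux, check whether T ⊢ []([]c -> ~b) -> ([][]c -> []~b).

Yes, valid

Tableau for the negation ~([]([]c -> ~b) -> ([][]c -> []~b)):
1. ~([]([]c -> ~b) -> ([][]c -> []~b)), 0
2. []([]c -> ~b), 0
3. ~([][]c -> []~b), 0
4. [][]c, 0
5. ~[]~b, 0
6. []c -> ~b, 0
7. []c, 0
8. c, 0
9. ~[]c, 0
10. b, 1
11. []c -> ~b, 1
12. []c, 1
13. c, 1
14. ~[]c, 1
15. ~c, 2
16. []c -> ~b, 2
17. []c, 2
18. c, 2
Accessibility: 0R0, 0R1, 0R2, 1R1, 2R2
Branch closes: c and ~c both at 2.
Every branch of the negation's tableau closes; the branch above is one of them.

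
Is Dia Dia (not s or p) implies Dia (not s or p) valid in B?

No, not valid

Tableau for the negation not (Dia Dia (not s or p) implies Dia (not s or p)):
1. not (Dia Dia (not s or p) implies Dia (not s or p)), 0
2. Dia Dia (not s or p), 0
3. not Dia (not s or p), 0
4. not (not s or p), 0
5. s, 0
6. not p, 0
7. Dia (not s or p), 1
8. not (not s or p), 1
9. s, 1
10. not p, 1
11. not s or p, 2
12. p, 2
Accessibility: 0R0, 0R1, 1R0, 1R1, 1R2, 2R1, 2R2
The negation has an open branch (countermodel exists).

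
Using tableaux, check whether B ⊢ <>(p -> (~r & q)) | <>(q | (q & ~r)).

Tableau for the negation ~(<>(p -> (~r & q)) | <>(q | (q & ~r))):
1. ~(<>(p -> (~r & q)) | <>(q | (q & ~r))), u
2. ~<>(p -> (~r & q)), u
3. ~<>(q | (q & ~r)), u
4. ~(p -> (~r & q)), u
5. p, u
6. ~(~r & q), u
7. ~(q | (q & ~r)), u
8. ~q, u
9. ~(q & ~r), u
10. r, u
Accessibility: uRu
The negation has an open branch (countermodel exists).

Not valid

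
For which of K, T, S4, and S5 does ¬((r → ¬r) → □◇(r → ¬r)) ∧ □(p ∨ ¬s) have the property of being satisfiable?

K, T, S4

S4-tableau for the formula:
1. ¬((r → ¬r) → □◇(r → ¬r)) ∧ □(p ∨ ¬s), u
2. ¬((r → ¬r) → □◇(r → ¬r)), u
3. □(p ∨ ¬s), u
4. r → ¬r, u
5. ¬□◇(r → ¬r), u
6. p ∨ ¬s, u
7. ¬r, u
8. ¬s, u
9. ¬◇(r → ¬r), v
10. p ∨ ¬s, v
11. ¬(r → ¬r), v
12. r, v
13. ¬s, v
Accessibility: uRu, uRv, vRv
Complete open branch: satisfiable in S4, hence also in K, T (this S4-model is also a K-model and a T-model).
S5-tableau for the formula:
1. ¬((r → ¬r) → □◇(r → ¬r)) ∧ □(p ∨ ¬s), u
2. ¬((r → ¬r) → □◇(r → ¬r)), u
3. □(p ∨ ¬s), u
4. r → ¬r, u
5. ¬□◇(r → ¬r), u
6. p ∨ ¬s, u
7. ¬r, u
8. ¬s, u
9. ¬◇(r → ¬r), v
10. p ∨ ¬s, v
11. ¬(r → ¬r), u
12. r, u
Accessibility: uRu, uRv, vRu, vRv
Branch closes: r and ¬r both at u.
Every branch closes (one shown): unsatisfiable in S5.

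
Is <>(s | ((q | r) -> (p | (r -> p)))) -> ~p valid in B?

No, not valid

Tableau for the negation ~(<>(s | ((q | r) -> (p | (r -> p)))) -> ~p):
1. ~(<>(s | ((q | r) -> (p | (r -> p)))) -> ~p), 0
2. <>(s | ((q | r) -> (p | (r -> p)))), 0   [~->-rule on 1]
3. p, 0   [~->-rule on 1]
4. s | ((q | r) -> (p | (r -> p))), 1   [<>-rule on 2: fresh world 1, 0R1]
5. (q | r) -> (p | (r -> p)), 1   [|-rule on 4 (branches; this branch)]
6. p | (r -> p), 1   [->-rule on 5 (branches; this branch)]
7. r -> p, 1   [|-rule on 6 (branches; this branch)]
8. p, 1   [->-rule on 7 (branches; this branch)]
Accessibility: 0R0, 0R1, 1R0, 1R1
The negation has an open branch (countermodel exists).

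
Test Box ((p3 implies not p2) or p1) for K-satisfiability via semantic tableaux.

Yes, satisfiable

1. Box ((p3 implies not p2) or p1), w0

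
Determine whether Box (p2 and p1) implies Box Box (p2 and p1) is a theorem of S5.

Valid in S5

Tableau for the negation not (Box (p2 and p1) implies Box Box (p2 and p1)):
1. not (Box (p2 and p1) implies Box Box (p2 and p1)), w0
2. Box (p2 and p1), w0
3. not Box Box (p2 and p1), w0
4. p2 and p1, w0
5. p2, w0
6. p1, w0
7. not Box (p2 and p1), w1
8. p2 and p1, w1
9. p2, w1
10. p1, w1
11. not (p2 and p1), w2
12. p2 and p1, w2
13. p2, w2
14. p1, w2
15. not p1, w2
Accessibility: w0Rw0, w0Rw1, w0Rw2, w1Rw0, w1Rw1, w1Rw2, w2Rw0, w2Rw1, w2Rw2
Branch closes: p1 and not p1 both at w2.
Every branch of the negation's tableau closes; the branch above is one of them.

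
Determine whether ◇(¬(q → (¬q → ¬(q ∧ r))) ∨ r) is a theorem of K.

Invalid (countermodel exists)

Tableau for the negation ¬◇(¬(q → (¬q → ¬(q ∧ r))) ∨ r):
1. ¬◇(¬(q → (¬q → ¬(q ∧ r))) ∨ r), 0
The negation has an open branch (countermodel exists).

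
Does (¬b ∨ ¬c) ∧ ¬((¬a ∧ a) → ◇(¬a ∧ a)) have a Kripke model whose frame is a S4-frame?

1. (¬b ∨ ¬c) ∧ ¬((¬a ∧ a) → ◇(¬a ∧ a)), w0
2. ¬b ∨ ¬c, w0
3. ¬((¬a ∧ a) → ◇(¬a ∧ a)), w0
4. ¬a ∧ a, w0
5. ¬◇(¬a ∧ a), w0
6. ¬a, w0
7. a, w0
Accessibility: w0Rw0
Branch closes: a and ¬a both at w0.
All branches of the tableau close; one closing branch shown above.

Unsatisfiable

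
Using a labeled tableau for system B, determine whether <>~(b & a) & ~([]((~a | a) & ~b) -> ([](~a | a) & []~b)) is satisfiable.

1. <>~(b & a) & ~([]((~a | a) & ~b) -> ([](~a | a) & []~b)), u
2. <>~(b & a), u   [&-rule on 1]
3. ~([]((~a | a) & ~b) -> ([](~a | a) & []~b)), u   [&-rule on 1]
4. []((~a | a) & ~b), u   [~->-rule on 3]
5. ~([](~a | a) & []~b), u   [~->-rule on 3]
6. (~a | a) & ~b, u   [[]-rule on 4 via uRu]
7. ~a | a, u   [&-rule on 6]
8. ~b, u   [&-rule on 6]
9. ~[]~b, u   [~&-rule on 5 (branches; this branch)]
10. a, u   [|-rule on 7 (branches; this branch)]
11. ~(b & a), v   [<>-rule on 2: fresh world v, uRv]
12. (~a | a) & ~b, v   [[]-rule on 4 via uRv]
13. ~a | a, v   [&-rule on 12]
14. ~b, v   [&-rule on 12]
15. ~a, v   [~&-rule on 11 (branches; this branch)]
16. b, w   [~[]-rule on 9: fresh world w, uRw]
17. (~a | a) & ~b, w   [[]-rule on 4 via uRw]
18. ~a | a, w   [&-rule on 17]
19. ~b, w   [&-rule on 17]
Accessibility: uRu, uRv, uRw, vRu, vRv, wRu, wRw
Branch closes: b and ~b both at w.
(One branch shown.) All branches close.

Unsatisfiable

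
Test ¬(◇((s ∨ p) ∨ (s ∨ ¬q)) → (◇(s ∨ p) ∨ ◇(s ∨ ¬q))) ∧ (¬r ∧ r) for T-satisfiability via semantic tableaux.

Unsatisfiable

1. ¬(◇((s ∨ p) ∨ (s ∨ ¬q)) → (◇(s ∨ p) ∨ ◇(s ∨ ¬q))) ∧ (¬r ∧ r), w0
2. ¬(◇((s ∨ p) ∨ (s ∨ ¬q)) → (◇(s ∨ p) ∨ ◇(s ∨ ¬q))), w0
3. ¬r ∧ r, w0
4. ◇((s ∨ p) ∨ (s ∨ ¬q)), w0
5. ¬(◇(s ∨ p) ∨ ◇(s ∨ ¬q)), w0
6. ¬r, w0
7. r, w0
Accessibility: w0Rw0
Branch closes: r and ¬r both at w0.
All branches of the tableau close; one closing branch shown above.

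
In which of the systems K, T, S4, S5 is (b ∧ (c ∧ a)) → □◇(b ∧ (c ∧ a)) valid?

S5

S5-tableau for the negation ¬((b ∧ (c ∧ a)) → □◇(b ∧ (c ∧ a))):
1. ¬((b ∧ (c ∧ a)) → □◇(b ∧ (c ∧ a))), u
2. b ∧ (c ∧ a), u   [¬→-rule on 1]
3. ¬□◇(b ∧ (c ∧ a)), u   [¬→-rule on 1]
4. b, u   [∧-rule on 2]
5. c ∧ a, u   [∧-rule on 2]
6. c, u   [∧-rule on 5]
7. a, u   [∧-rule on 5]
8. ¬◇(b ∧ (c ∧ a)), v   [¬□-rule on 3: fresh world v, uRv]
9. ¬(b ∧ (c ∧ a)), u   [¬◇-rule on 8 via vRu]
10. ¬(b ∧ (c ∧ a)), v   [¬◇-rule on 8 via vRv]
11. ¬(c ∧ a), u   [¬∧-rule on 9 (branches; this branch)]
12. ¬(c ∧ a), v   [¬∧-rule on 10 (branches; this branch)]
13. ¬a, u   [¬∧-rule on 11 (branches; this branch)]
Accessibility: uRu, uRv, vRu, vRv
Branch closes: a and ¬a both at u.
Every branch closes (one shown): valid in S5.
S4-tableau for the negation ¬((b ∧ (c ∧ a)) → □◇(b ∧ (c ∧ a))):
1. ¬((b ∧ (c ∧ a)) → □◇(b ∧ (c ∧ a))), u
2. b ∧ (c ∧ a), u   [¬→-rule on 1]
3. ¬□◇(b ∧ (c ∧ a)), u   [¬→-rule on 1]
4. b, u   [∧-rule on 2]
5. c ∧ a, u   [∧-rule on 2]
6. c, u   [∧-rule on 5]
7. a, u   [∧-rule on 5]
8. ¬◇(b ∧ (c ∧ a)), v   [¬□-rule on 3: fresh world v, uRv]
9. ¬(b ∧ (c ∧ a)), v   [¬◇-rule on 8 via vRv]
10. ¬(c ∧ a), v   [¬∧-rule on 9 (branches; this branch)]
11. ¬a, v   [¬∧-rule on 10 (branches; this branch)]
Accessibility: uRu, uRv, vRv
Complete open branch: countermodel on an S4-frame, so not valid in S4, nor in K, T (the same frame is also a K-frame and a T-frame).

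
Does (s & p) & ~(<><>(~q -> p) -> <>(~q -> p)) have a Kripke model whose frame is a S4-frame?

1. (s & p) & ~(<><>(~q -> p) -> <>(~q -> p)), 0
2. s & p, 0   [&-rule on 1]
3. ~(<><>(~q -> p) -> <>(~q -> p)), 0   [&-rule on 1]
4. s, 0   [&-rule on 2]
5. p, 0   [&-rule on 2]
6. <><>(~q -> p), 0   [~->-rule on 3]
7. ~<>(~q -> p), 0   [~->-rule on 3]
8. ~(~q -> p), 0   [~<>-rule on 7 via 0R0]
9. ~q, 0   [~->-rule on 8]
10. ~p, 0   [~->-rule on 8]
Accessibility: 0R0
Branch closes: p and ~p both at 0.
Every branch closes; the branch above is one of them.

No, unsatisfiable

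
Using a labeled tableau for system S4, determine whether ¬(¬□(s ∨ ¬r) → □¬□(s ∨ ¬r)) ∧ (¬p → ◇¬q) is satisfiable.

1. ¬(¬□(s ∨ ¬r) → □¬□(s ∨ ¬r)) ∧ (¬p → ◇¬q), u
2. ¬(¬□(s ∨ ¬r) → □¬□(s ∨ ¬r)), u
3. ¬p → ◇¬q, u
4. ¬□(s ∨ ¬r), u
5. ¬□¬□(s ∨ ¬r), u
6. ◇¬q, u
7. ¬(s ∨ ¬r), v
8. ¬s, v
9. r, v
10. □(s ∨ ¬r), w
11. s ∨ ¬r, w
12. ¬r, w
13. ¬q, x
Accessibility: uRu, uRv, uRw, uRx, vRv, wRw, xRx

Yes, satisfiable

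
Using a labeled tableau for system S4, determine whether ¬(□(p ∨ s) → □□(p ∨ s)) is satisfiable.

Unsatisfiable

1. ¬(□(p ∨ s) → □□(p ∨ s)), w0
2. □(p ∨ s), w0   [¬→-rule on 1]
3. ¬□□(p ∨ s), w0   [¬→-rule on 1]
4. p ∨ s, w0   [□-rule on 2 via w0Rw0]
5. s, w0   [∨-rule on 4 (branches; this branch)]
6. ¬□(p ∨ s), w1   [¬□-rule on 3: fresh world w1, w0Rw1]
7. p ∨ s, w1   [□-rule on 2 via w0Rw1]
8. s, w1   [∨-rule on 7 (branches; this branch)]
9. ¬(p ∨ s), w2   [¬□-rule on 6: fresh world w2, w1Rw2]
10. ¬p, w2   [¬∨-rule on 9]
11. ¬s, w2   [¬∨-rule on 9]
12. p ∨ s, w2   [□-rule on 2 via w0Rw2]
13. s, w2   [∨-rule on 12 (branches; this branch)]
Accessibility: w0Rw0, w0Rw1, w0Rw2, w1Rw1, w1Rw2, w2Rw2
Branch closes: s and ¬s both at w2.
All branches of the tableau close; one closing branch shown above.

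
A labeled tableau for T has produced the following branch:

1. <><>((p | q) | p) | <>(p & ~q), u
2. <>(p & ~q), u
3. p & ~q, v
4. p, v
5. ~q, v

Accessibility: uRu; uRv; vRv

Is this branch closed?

There is no literal clash: for every atom and world, at most one sign appears.

No, open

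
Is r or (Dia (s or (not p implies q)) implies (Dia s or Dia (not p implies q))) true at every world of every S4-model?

Yes, valid

Tableau for the negation not (r or (Dia (s or (not p implies q)) implies (Dia s or Dia (not p implies q)))):
1. not (r or (Dia (s or (not p implies q)) implies (Dia s or Dia (not p implies q)))), w0
2. not r, w0   [neg-or-rule on 1]
3. not (Dia (s or (not p implies q)) implies (Dia s or Dia (not p implies q))), w0   [neg-or-rule on 1]
4. Dia (s or (not p implies q)), w0   [neg-implies-rule on 3]
5. not (Dia s or Dia (not p implies q)), w0   [neg-implies-rule on 3]
6. not Dia s, w0   [neg-or-rule on 5]
7. not Dia (not p implies q), w0   [neg-or-rule on 5]
8. not s, w0   [neg-Dia-rule on 6 via w0Rw0]
9. not (not p implies q), w0   [neg-Dia-rule on 7 via w0Rw0]
10. not p, w0   [neg-implies-rule on 9]
11. not q, w0   [neg-implies-rule on 9]
12. s or (not p implies q), w1   [Dia-rule on 4: fresh world w1, w0Rw1]
13. not s, w1   [neg-Dia-rule on 6 via w0Rw1]
14. not (not p implies q), w1   [neg-Dia-rule on 7 via w0Rw1]
15. not p, w1   [neg-implies-rule on 14]
16. not q, w1   [neg-implies-rule on 14]
17. not p implies q, w1   [or-rule on 12 (branches; this branch)]
18. q, w1   [implies-rule on 17 (branches; this branch)]
Accessibility: w0Rw0, w0Rw1, w1Rw1
Branch closes: q and not q both at w1.
All branches of the negation close; one closing branch shown above.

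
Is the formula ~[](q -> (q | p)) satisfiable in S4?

1. ~[](q -> (q | p)), w0
2. ~(q -> (q | p)), w1
3. q, w1
4. ~(q | p), w1
5. ~q, w1
6. ~p, w1
Accessibility: w0Rw0, w0Rw1, w1Rw1
Branch closes: q and ~q both at w1.
All branches of the tableau close; one closing branch shown above.

Unsatisfiable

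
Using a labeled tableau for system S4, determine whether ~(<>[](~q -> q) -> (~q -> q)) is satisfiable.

1. ~(<>[](~q -> q) -> (~q -> q)), 0
2. <>[](~q -> q), 0
3. ~(~q -> q), 0
4. ~q, 0
5. [](~q -> q), 1
6. ~q -> q, 1
7. q, 1
Accessibility: 0R0, 0R1, 1R1

Satisfiable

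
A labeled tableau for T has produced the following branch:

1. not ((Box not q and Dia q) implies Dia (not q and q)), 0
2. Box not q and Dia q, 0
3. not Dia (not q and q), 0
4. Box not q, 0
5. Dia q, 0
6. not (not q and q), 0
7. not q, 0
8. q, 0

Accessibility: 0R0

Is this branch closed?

Both q and not q appear at 0.

Closed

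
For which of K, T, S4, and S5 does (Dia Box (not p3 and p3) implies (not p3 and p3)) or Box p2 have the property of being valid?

K-tableau for the negation not ((Dia Box (not p3 and p3) implies (not p3 and p3)) or Box p2):
1. not ((Dia Box (not p3 and p3) implies (not p3 and p3)) or Box p2), w0
2. not (Dia Box (not p3 and p3) implies (not p3 and p3)), w0
3. not Box p2, w0
4. Dia Box (not p3 and p3), w0
5. not (not p3 and p3), w0
6. not p3, w0
7. not p2, w1
8. Box (not p3 and p3), w2
Accessibility: w0Rw1, w0Rw2
Complete open branch: countermodel on a K-frame, so not valid in K.
T-tableau for the negation not ((Dia Box (not p3 and p3) implies (not p3 and p3)) or Box p2):
1. not ((Dia Box (not p3 and p3) implies (not p3 and p3)) or Box p2), w0
2. not (Dia Box (not p3 and p3) implies (not p3 and p3)), w0
3. not Box p2, w0
4. Dia Box (not p3 and p3), w0
5. not (not p3 and p3), w0
6. not p3, w0
7. not p2, w1
8. Box (not p3 and p3), w2
9. not p3 and p3, w2
10. not p3, w2
11. p3, w2
Accessibility: w0Rw0, w0Rw1, w0Rw2, w1Rw1, w2Rw2
Branch closes: p3 and not p3 both at w2.
Every branch closes (one shown): valid in T, hence also in S4, S5 (every theorem of T is a theorem of S4 and S5).

T, S4, S5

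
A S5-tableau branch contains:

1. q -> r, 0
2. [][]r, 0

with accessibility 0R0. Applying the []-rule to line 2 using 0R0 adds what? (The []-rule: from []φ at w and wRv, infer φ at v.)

[]r, 0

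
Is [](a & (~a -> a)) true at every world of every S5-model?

Invalid (countermodel exists)

Tableau for the negation ~[](a & (~a -> a)):
1. ~[](a & (~a -> a)), w0
2. ~(a & (~a -> a)), w1
3. ~(~a -> a), w1
4. ~a, w1
Accessibility: w0Rw0, w0Rw1, w1Rw0, w1Rw1
The negation has an open branch (countermodel exists).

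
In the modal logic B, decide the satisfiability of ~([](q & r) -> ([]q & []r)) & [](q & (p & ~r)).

1. ~([](q & r) -> ([]q & []r)) & [](q & (p & ~r)), w0
2. ~([](q & r) -> ([]q & []r)), w0
3. [](q & (p & ~r)), w0
4. [](q & r), w0
5. ~([]q & []r), w0
6. q & (p & ~r), w0
7. q, w0
8. p & ~r, w0
9. p, w0
10. ~r, w0
11. q & r, w0
12. r, w0
Accessibility: w0Rw0
Branch closes: r and ~r both at w0.
Every branch closes; the branch above is one of them.

Unsatisfiable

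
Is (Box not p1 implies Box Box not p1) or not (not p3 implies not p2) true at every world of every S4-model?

Tableau for the negation not ((Box not p1 implies Box Box not p1) or not (not p3 implies not p2)):
1. not ((Box not p1 implies Box Box not p1) or not (not p3 implies not p2)), 0
2. not (Box not p1 implies Box Box not p1), 0   [neg-or-rule on 1]
3. not p3 implies not p2, 0   [neg-or-rule on 1]
4. Box not p1, 0   [neg-implies-rule on 2]
5. not Box Box not p1, 0   [neg-implies-rule on 2]
6. not p1, 0   [Box-rule on 4 via 0R0]
7. not p2, 0   [implies-rule on 3 (branches; this branch)]
8. not Box not p1, 1   [neg-Box-rule on 5: fresh world 1, 0R1]
9. not p1, 1   [Box-rule on 4 via 0R1]
10. p1, 2   [neg-Box-rule on 8: fresh world 2, 1R2]
11. not p1, 2   [Box-rule on 4 via 0R2]
Accessibility: 0R0, 0R1, 0R2, 1R1, 1R2, 2R2
Branch closes: p1 and not p1 both at 2.
Every branch of the negation's tableau closes; the branch above is one of them.

Yes, valid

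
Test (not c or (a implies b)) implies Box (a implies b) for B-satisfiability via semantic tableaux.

Yes, satisfiable

1. (not c or (a implies b)) implies Box (a implies b), 0
2. Box (a implies b), 0
3. a implies b, 0
4. b, 0
Accessibility: 0R0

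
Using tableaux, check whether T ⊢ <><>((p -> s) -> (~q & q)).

Tableau for the negation ~<><>((p -> s) -> (~q & q)):
1. ~<><>((p -> s) -> (~q & q)), w0
2. ~<>((p -> s) -> (~q & q)), w0
3. ~((p -> s) -> (~q & q)), w0
4. p -> s, w0
5. ~(~q & q), w0
6. s, w0
7. ~q, w0
Accessibility: w0Rw0
The negation has an open branch (countermodel exists).

Invalid (countermodel exists)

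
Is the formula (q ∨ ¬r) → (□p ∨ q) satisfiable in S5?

1. (q ∨ ¬r) → (□p ∨ q), u
2. □p ∨ q, u   [→-rule on 1 (branches; this branch)]
3. q, u   [∨-rule on 2 (branches; this branch)]
Accessibility: uRu

Satisfiable (open branch found)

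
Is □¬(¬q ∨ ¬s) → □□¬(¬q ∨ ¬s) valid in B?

Not valid

Tableau for the negation ¬(□¬(¬q ∨ ¬s) → □□¬(¬q ∨ ¬s)):
1. ¬(□¬(¬q ∨ ¬s) → □□¬(¬q ∨ ¬s)), 0
2. □¬(¬q ∨ ¬s), 0
3. ¬□□¬(¬q ∨ ¬s), 0
4. ¬(¬q ∨ ¬s), 0
5. q, 0
6. s, 0
7. ¬□¬(¬q ∨ ¬s), 1
8. ¬(¬q ∨ ¬s), 1
9. q, 1
10. s, 1
11. ¬q ∨ ¬s, 2
12. ¬s, 2
Accessibility: 0R0, 0R1, 1R0, 1R1, 1R2, 2R1, 2R2
The negation has an open branch (countermodel exists).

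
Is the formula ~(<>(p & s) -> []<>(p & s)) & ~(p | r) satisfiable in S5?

1. ~(<>(p & s) -> []<>(p & s)) & ~(p | r), 0
2. ~(<>(p & s) -> []<>(p & s)), 0   [&-rule on 1]
3. ~(p | r), 0   [&-rule on 1]
4. <>(p & s), 0   [~->-rule on 2]
5. ~[]<>(p & s), 0   [~->-rule on 2]
6. ~p, 0   [~|-rule on 3]
7. ~r, 0   [~|-rule on 3]
8. p & s, 1   [<>-rule on 4: fresh world 1, 0R1]
9. p, 1   [&-rule on 8]
10. s, 1   [&-rule on 8]
11. ~<>(p & s), 2   [~[]-rule on 5: fresh world 2, 0R2]
12. ~(p & s), 0   [~<>-rule on 11 via 2R0]
13. ~(p & s), 1   [~<>-rule on 11 via 2R1]
14. ~(p & s), 2   [~<>-rule on 11 via 2R2]
15. ~s, 0   [~&-rule on 12 (branches; this branch)]
16. ~s, 1   [~&-rule on 13 (branches; this branch)]
Accessibility: 0R0, 0R1, 0R2, 1R0, 1R1, 1R2, 2R0, 2R1, 2R2
Branch closes: s and ~s both at 1.
(One branch shown.) All branches close.

Unsatisfiable (every branch closes)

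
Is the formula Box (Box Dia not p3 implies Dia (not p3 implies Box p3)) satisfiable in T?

Yes, satisfiable

1. Box (Box Dia not p3 implies Dia (not p3 implies Box p3)), w0
2. Box Dia not p3 implies Dia (not p3 implies Box p3), w0   [Box-rule on 1 via w0Rw0]
3. Dia (not p3 implies Box p3), w0   [implies-rule on 2 (branches; this branch)]
4. not p3 implies Box p3, w1   [Dia-rule on 3: fresh world w1, w0Rw1]
5. Box Dia not p3 implies Dia (not p3 implies Box p3), w1   [Box-rule on 1 via w0Rw1]
6. Box p3, w1   [implies-rule on 4 (branches; this branch)]
7. p3, w1   [Box-rule on 6 via w1Rw1]
8. Dia (not p3 implies Box p3), w1   [implies-rule on 5 (branches; this branch)]
9. not p3 implies Box p3, w2   [Dia-rule on 8: fresh world w2, w1Rw2]
10. p3, w2   [Box-rule on 6 via w1Rw2]
11. Box p3, w2   [implies-rule on 9 (branches; this branch)]
Accessibility: w0Rw0, w0Rw1, w1Rw1, w1Rw2, w2Rw2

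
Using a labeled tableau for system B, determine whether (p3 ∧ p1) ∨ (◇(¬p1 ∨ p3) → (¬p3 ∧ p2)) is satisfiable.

1. (p3 ∧ p1) ∨ (◇(¬p1 ∨ p3) → (¬p3 ∧ p2)), u
2. ◇(¬p1 ∨ p3) → (¬p3 ∧ p2), u   [∨-rule on 1 (branches; this branch)]
3. ¬p3 ∧ p2, u   [→-rule on 2 (branches; this branch)]
4. ¬p3, u   [∧-rule on 3]
5. p2, u   [∧-rule on 3]
Accessibility: uRu

Satisfiable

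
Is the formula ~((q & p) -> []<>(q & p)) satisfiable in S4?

Yes, satisfiable

1. ~((q & p) -> []<>(q & p)), u
2. q & p, u
3. ~[]<>(q & p), u
4. q, u
5. p, u
6. ~<>(q & p), v
7. ~(q & p), v
8. ~p, v
Accessibility: uRu, uRv, vRv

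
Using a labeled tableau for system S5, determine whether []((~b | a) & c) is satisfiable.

Satisfiable (open branch found)

1. []((~b | a) & c), 0
2. (~b | a) & c, 0
3. ~b | a, 0
4. c, 0
5. a, 0
Accessibility: 0R0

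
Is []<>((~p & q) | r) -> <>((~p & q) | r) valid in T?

Tableau for the negation ~([]<>((~p & q) | r) -> <>((~p & q) | r)):
1. ~([]<>((~p & q) | r) -> <>((~p & q) | r)), w0
2. []<>((~p & q) | r), w0
3. ~<>((~p & q) | r), w0
4. <>((~p & q) | r), w0
5. ~((~p & q) | r), w0
6. ~(~p & q), w0
7. ~r, w0
8. ~q, w0
9. (~p & q) | r, w1
10. <>((~p & q) | r), w1
11. ~((~p & q) | r), w1
12. ~(~p & q), w1
13. ~r, w1
14. ~p & q, w1
15. ~p, w1
16. q, w1
17. ~q, w1
Accessibility: w0Rw0, w0Rw1, w1Rw1
Branch closes: q and ~q both at w1.
Every branch of the negation's tableau closes; the branch above is one of them.

Valid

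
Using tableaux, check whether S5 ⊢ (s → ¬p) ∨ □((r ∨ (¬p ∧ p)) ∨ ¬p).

Tableau for the negation ¬((s → ¬p) ∨ □((r ∨ (¬p ∧ p)) ∨ ¬p)):
1. ¬((s → ¬p) ∨ □((r ∨ (¬p ∧ p)) ∨ ¬p)), u
2. ¬(s → ¬p), u
3. ¬□((r ∨ (¬p ∧ p)) ∨ ¬p), u
4. s, u
5. p, u
6. ¬((r ∨ (¬p ∧ p)) ∨ ¬p), v
7. ¬(r ∨ (¬p ∧ p)), v
8. p, v
9. ¬r, v
10. ¬(¬p ∧ p), v
Accessibility: uRu, uRv, vRu, vRv
The negation has an open branch (countermodel exists).

Not valid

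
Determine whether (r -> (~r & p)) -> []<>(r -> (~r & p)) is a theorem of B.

Tableau for the negation ~((r -> (~r & p)) -> []<>(r -> (~r & p))):
1. ~((r -> (~r & p)) -> []<>(r -> (~r & p))), 0
2. r -> (~r & p), 0   [~->-rule on 1]
3. ~[]<>(r -> (~r & p)), 0   [~->-rule on 1]
4. ~r & p, 0   [->-rule on 2 (branches; this branch)]
5. ~r, 0   [&-rule on 4]
6. p, 0   [&-rule on 4]
7. ~<>(r -> (~r & p)), 1   [~[]-rule on 3: fresh world 1, 0R1]
8. ~(r -> (~r & p)), 0   [~<>-rule on 7 via 1R0]
9. r, 0   [~->-rule on 8]
10. ~(~r & p), 0   [~->-rule on 8]
Accessibility: 0R0, 0R1, 1R0, 1R1
Branch closes: r and ~r both at 0.
Every branch of the negation's tableau closes; the branch above is one of them.

Yes, valid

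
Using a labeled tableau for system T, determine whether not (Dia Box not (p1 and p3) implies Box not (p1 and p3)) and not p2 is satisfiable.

Satisfiable (open branch found)

1. not (Dia Box not (p1 and p3) implies Box not (p1 and p3)) and not p2, w0
2. not (Dia Box not (p1 and p3) implies Box not (p1 and p3)), w0
3. not p2, w0
4. Dia Box not (p1 and p3), w0
5. not Box not (p1 and p3), w0
6. Box not (p1 and p3), w1
7. not (p1 and p3), w1
8. not p3, w1
9. p1 and p3, w2
10. p1, w2
11. p3, w2
Accessibility: w0Rw0, w0Rw1, w0Rw2, w1Rw1, w2Rw2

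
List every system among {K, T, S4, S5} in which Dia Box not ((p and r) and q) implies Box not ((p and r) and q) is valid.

S5

S4-tableau for the negation not (Dia Box not ((p and r) and q) implies Box not ((p and r) and q)):
1. not (Dia Box not ((p and r) and q) implies Box not ((p and r) and q)), u
2. Dia Box not ((p and r) and q), u   [neg-implies-rule on 1]
3. not Box not ((p and r) and q), u   [neg-implies-rule on 1]
4. Box not ((p and r) and q), v   [Dia-rule on 2: fresh world v, uRv]
5. not ((p and r) and q), v   [Box-rule on 4 via vRv]
6. not q, v   [neg-and-rule on 5 (branches; this branch)]
7. (p and r) and q, w   [neg-Box-rule on 3: fresh world w, uRw]
8. p and r, w   [and-rule on 7]
9. q, w   [and-rule on 7]
10. p, w   [and-rule on 8]
11. r, w   [and-rule on 8]
Accessibility: uRu, uRv, uRw, vRv, wRw
Complete open branch: countermodel on an S4-frame, so not valid in S4, nor in K, T (the same frame is also a K-frame and a T-frame).
S5-tableau for the negation not (Dia Box not ((p and r) and q) implies Box not ((p and r) and q)):
1. not (Dia Box not ((p and r) and q) implies Box not ((p and r) and q)), u
2. Dia Box not ((p and r) and q), u   [neg-implies-rule on 1]
3. not Box not ((p and r) and q), u   [neg-implies-rule on 1]
4. Box not ((p and r) and q), v   [Dia-rule on 2: fresh world v, uRv]
5. not ((p and r) and q), u   [Box-rule on 4 via vRu]
6. not ((p and r) and q), v   [Box-rule on 4 via vRv]
7. not (p and r), u   [neg-and-rule on 5 (branches; this branch)]
8. not (p and r), v   [neg-and-rule on 6 (branches; this branch)]
9. not r, u   [neg-and-rule on 7 (branches; this branch)]
10. not r, v   [neg-and-rule on 8 (branches; this branch)]
11. (p and r) and q, w   [neg-Box-rule on 3: fresh world w, uRw]
12. p and r, w   [and-rule on 11]
13. q, w   [and-rule on 11]
14. p, w   [and-rule on 12]
15. r, w   [and-rule on 12]
16. not ((p and r) and q), w   [Box-rule on 4 via vRw]
17. not (p and r), w   [neg-and-rule on 16 (branches; this branch)]
18. not r, w   [neg-and-rule on 17 (branches; this branch)]
Accessibility: uRu, uRv, uRw, vRu, vRv, vRw, wRu, wRv, wRw
Branch closes: r and not r both at w.
Every branch closes (one shown): valid in S5.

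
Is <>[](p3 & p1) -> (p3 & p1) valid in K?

Tableau for the negation ~(<>[](p3 & p1) -> (p3 & p1)):
1. ~(<>[](p3 & p1) -> (p3 & p1)), w0
2. <>[](p3 & p1), w0
3. ~(p3 & p1), w0
4. ~p1, w0
5. [](p3 & p1), w1
Accessibility: w0Rw1
The negation has an open branch (countermodel exists).

Invalid (countermodel exists)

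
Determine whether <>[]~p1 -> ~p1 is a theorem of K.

Not valid

Tableau for the negation ~(<>[]~p1 -> ~p1):
1. ~(<>[]~p1 -> ~p1), 0
2. <>[]~p1, 0   [~->-rule on 1]
3. p1, 0   [~->-rule on 1]
4. []~p1, 1   [<>-rule on 2: fresh world 1, 0R1]
Accessibility: 0R1
The negation has an open branch (countermodel exists).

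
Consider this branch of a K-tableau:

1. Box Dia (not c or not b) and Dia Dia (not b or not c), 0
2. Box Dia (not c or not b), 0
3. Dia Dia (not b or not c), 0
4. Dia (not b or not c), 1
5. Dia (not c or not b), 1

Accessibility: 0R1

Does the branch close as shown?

No world carries both an atom and its negation.

Open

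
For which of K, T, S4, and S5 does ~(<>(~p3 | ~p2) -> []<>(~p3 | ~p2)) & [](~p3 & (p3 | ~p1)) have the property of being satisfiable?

K

K-tableau for the formula:
1. ~(<>(~p3 | ~p2) -> []<>(~p3 | ~p2)) & [](~p3 & (p3 | ~p1)), 0
2. ~(<>(~p3 | ~p2) -> []<>(~p3 | ~p2)), 0   [&-rule on 1]
3. [](~p3 & (p3 | ~p1)), 0   [&-rule on 1]
4. <>(~p3 | ~p2), 0   [~->-rule on 2]
5. ~[]<>(~p3 | ~p2), 0   [~->-rule on 2]
6. ~p3 | ~p2, 1   [<>-rule on 4: fresh world 1, 0R1]
7. ~p3 & (p3 | ~p1), 1   [[]-rule on 3 via 0R1]
8. ~p3, 1   [&-rule on 7]
9. p3 | ~p1, 1   [&-rule on 7]
10. ~p2, 1   [|-rule on 6 (branches; this branch)]
11. ~p1, 1   [|-rule on 9 (branches; this branch)]
12. ~<>(~p3 | ~p2), 2   [~[]-rule on 5: fresh world 2, 0R2]
13. ~p3 & (p3 | ~p1), 2   [[]-rule on 3 via 0R2]
14. ~p3, 2   [&-rule on 13]
15. p3 | ~p1, 2   [&-rule on 13]
16. ~p1, 2   [|-rule on 15 (branches; this branch)]
Accessibility: 0R1, 0R2
Complete open branch: satisfiable in K.
T-tableau for the formula:
1. ~(<>(~p3 | ~p2) -> []<>(~p3 | ~p2)) & [](~p3 & (p3 | ~p1)), 0
2. ~(<>(~p3 | ~p2) -> []<>(~p3 | ~p2)), 0   [&-rule on 1]
3. [](~p3 & (p3 | ~p1)), 0   [&-rule on 1]
4. <>(~p3 | ~p2), 0   [~->-rule on 2]
5. ~[]<>(~p3 | ~p2), 0   [~->-rule on 2]
6. ~p3 & (p3 | ~p1), 0   [[]-rule on 3 via 0R0]
7. ~p3, 0   [&-rule on 6]
8. p3 | ~p1, 0   [&-rule on 6]
9. ~p1, 0   [|-rule on 8 (branches; this branch)]
10. ~p3 | ~p2, 1   [<>-rule on 4: fresh world 1, 0R1]
11. ~p3 & (p3 | ~p1), 1   [[]-rule on 3 via 0R1]
12. ~p3, 1   [&-rule on 11]
13. p3 | ~p1, 1   [&-rule on 11]
14. ~p2, 1   [|-rule on 10 (branches; this branch)]
15. ~p1, 1   [|-rule on 13 (branches; this branch)]
16. ~<>(~p3 | ~p2), 2   [~[]-rule on 5: fresh world 2, 0R2]
17. ~p3 & (p3 | ~p1), 2   [[]-rule on 3 via 0R2]
18. ~p3, 2   [&-rule on 17]
19. p3 | ~p1, 2   [&-rule on 17]
20. ~(~p3 | ~p2), 2   [~<>-rule on 16 via 2R2]
21. p3, 2   [~|-rule on 20]
22. p2, 2   [~|-rule on 20]
Accessibility: 0R0, 0R1, 0R2, 1R1, 2R2
Branch closes: p3 and ~p3 both at 2.
Every branch closes (one shown): unsatisfiable in T, hence also in S4, S5 (every S4/S5-frame is a T-frame).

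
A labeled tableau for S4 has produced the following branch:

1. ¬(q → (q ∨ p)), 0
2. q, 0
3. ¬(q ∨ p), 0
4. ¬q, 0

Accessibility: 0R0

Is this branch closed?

Both q and ¬q appear at 0.

Yes, closed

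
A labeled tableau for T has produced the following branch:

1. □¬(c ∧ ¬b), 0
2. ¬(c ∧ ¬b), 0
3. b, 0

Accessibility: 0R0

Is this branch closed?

No world carries both an atom and its negation.

Not closed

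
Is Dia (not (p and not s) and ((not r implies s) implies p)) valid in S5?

Tableau for the negation not Dia (not (p and not s) and ((not r implies s) implies p)):
1. not Dia (not (p and not s) and ((not r implies s) implies p)), 0
2. not (not (p and not s) and ((not r implies s) implies p)), 0
3. not ((not r implies s) implies p), 0
4. not r implies s, 0
5. not p, 0
6. s, 0
Accessibility: 0R0
The negation has an open branch (countermodel exists).

Invalid (countermodel exists)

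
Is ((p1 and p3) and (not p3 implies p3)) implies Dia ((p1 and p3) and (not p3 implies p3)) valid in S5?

Valid

Tableau for the negation not (((p1 and p3) and (not p3 implies p3)) implies Dia ((p1 and p3) and (not p3 implies p3))):
1. not (((p1 and p3) and (not p3 implies p3)) implies Dia ((p1 and p3) and (not p3 implies p3))), u
2. (p1 and p3) and (not p3 implies p3), u   [neg-implies-rule on 1]
3. not Dia ((p1 and p3) and (not p3 implies p3)), u   [neg-implies-rule on 1]
4. p1 and p3, u   [and-rule on 2]
5. not p3 implies p3, u   [and-rule on 2]
6. p1, u   [and-rule on 4]
7. p3, u   [and-rule on 4]
8. not ((p1 and p3) and (not p3 implies p3)), u   [neg-Dia-rule on 3 via uRu]
9. not (not p3 implies p3), u   [neg-and-rule on 8 (branches; this branch)]
10. not p3, u   [neg-implies-rule on 9]
Accessibility: uRu
Branch closes: p3 and not p3 both at u.
Every branch of the negation's tableau closes; the branch above is one of them.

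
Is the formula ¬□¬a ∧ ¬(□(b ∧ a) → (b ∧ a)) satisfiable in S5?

No, unsatisfiable

1. ¬□¬a ∧ ¬(□(b ∧ a) → (b ∧ a)), w0
2. ¬□¬a, w0   [∧-rule on 1]
3. ¬(□(b ∧ a) → (b ∧ a)), w0   [∧-rule on 1]
4. □(b ∧ a), w0   [¬→-rule on 3]
5. ¬(b ∧ a), w0   [¬→-rule on 3]
6. b ∧ a, w0   [□-rule on 4 via w0Rw0]
7. b, w0   [∧-rule on 6]
8. a, w0   [∧-rule on 6]
9. ¬a, w0   [¬∧-rule on 5 (branches; this branch)]
Accessibility: w0Rw0
Branch closes: a and ¬a both at w0.
Every branch closes; the branch above is one of them.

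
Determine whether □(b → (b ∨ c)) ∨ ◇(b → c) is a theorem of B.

Tableau for the negation ¬(□(b → (b ∨ c)) ∨ ◇(b → c)):
1. ¬(□(b → (b ∨ c)) ∨ ◇(b → c)), u
2. ¬□(b → (b ∨ c)), u   [¬∨-rule on 1]
3. ¬◇(b → c), u   [¬∨-rule on 1]
4. ¬(b → c), u   [¬◇-rule on 3 via uRu]
5. b, u   [¬→-rule on 4]
6. ¬c, u   [¬→-rule on 4]
7. ¬(b → (b ∨ c)), v   [¬□-rule on 2: fresh world v, uRv]
8. b, v   [¬→-rule on 7]
9. ¬(b ∨ c), v   [¬→-rule on 7]
10. ¬b, v   [¬∨-rule on 9]
11. ¬c, v   [¬∨-rule on 9]
Accessibility: uRu, uRv, vRu, vRv
Branch closes: b and ¬b both at v.
Every branch of the negation's tableau closes; the branch above is one of them.

Valid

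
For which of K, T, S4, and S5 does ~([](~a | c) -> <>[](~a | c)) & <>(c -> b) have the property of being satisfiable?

K

K-tableau for the formula:
1. ~([](~a | c) -> <>[](~a | c)) & <>(c -> b), u
2. ~([](~a | c) -> <>[](~a | c)), u
3. <>(c -> b), u
4. [](~a | c), u
5. ~<>[](~a | c), u
6. c -> b, v
7. ~a | c, v
8. ~[](~a | c), v
9. b, v
10. c, v
11. ~(~a | c), w
12. a, w
13. ~c, w
Accessibility: uRv, vRw
Complete open branch: satisfiable in K.
T-tableau for the formula:
1. ~([](~a | c) -> <>[](~a | c)) & <>(c -> b), u
2. ~([](~a | c) -> <>[](~a | c)), u
3. <>(c -> b), u
4. [](~a | c), u
5. ~<>[](~a | c), u
6. ~a | c, u
7. ~[](~a | c), u
8. c, u
9. c -> b, v
10. ~a | c, v
11. ~[](~a | c), v
12. b, v
13. c, v
14. ~(~a | c), w
15. a, w
16. ~c, w
17. ~a | c, w
18. ~[](~a | c), w
19. c, w
Accessibility: uRu, uRv, uRw, vRv, wRw
Branch closes: c and ~c both at w.
Every branch closes (one shown): unsatisfiable in T, hence also in S4, S5 (every S4/S5-frame is a T-frame).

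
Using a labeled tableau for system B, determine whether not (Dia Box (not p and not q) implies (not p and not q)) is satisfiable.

1. not (Dia Box (not p and not q) implies (not p and not q)), w0
2. Dia Box (not p and not q), w0
3. not (not p and not q), w0
4. q, w0
5. Box (not p and not q), w1
6. not p and not q, w0
7. not p, w0
8. not q, w0
Accessibility: w0Rw0, w0Rw1, w1Rw0, w1Rw1
Branch closes: q and not q both at w0.
All branches of the tableau close; one closing branch shown above.

Unsatisfiable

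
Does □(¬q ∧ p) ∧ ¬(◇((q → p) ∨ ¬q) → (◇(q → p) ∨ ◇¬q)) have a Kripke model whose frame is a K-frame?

1. □(¬q ∧ p) ∧ ¬(◇((q → p) ∨ ¬q) → (◇(q → p) ∨ ◇¬q)), w0
2. □(¬q ∧ p), w0
3. ¬(◇((q → p) ∨ ¬q) → (◇(q → p) ∨ ◇¬q)), w0
4. ◇((q → p) ∨ ¬q), w0
5. ¬(◇(q → p) ∨ ◇¬q), w0
6. ¬◇(q → p), w0
7. ¬◇¬q, w0
8. (q → p) ∨ ¬q, w1
9. ¬q ∧ p, w1
10. ¬q, w1
11. p, w1
12. ¬(q → p), w1
13. q, w1
14. ¬p, w1
Accessibility: w0Rw1
Branch closes: q and ¬q both at w1.
All branches of the tableau close; one closing branch shown above.

No, unsatisfiable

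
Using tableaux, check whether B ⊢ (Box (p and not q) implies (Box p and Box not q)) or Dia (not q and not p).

Tableau for the negation not ((Box (p and not q) implies (Box p and Box not q)) or Dia (not q and not p)):
1. not ((Box (p and not q) implies (Box p and Box not q)) or Dia (not q and not p)), 0
2. not (Box (p and not q) implies (Box p and Box not q)), 0
3. not Dia (not q and not p), 0
4. Box (p and not q), 0
5. not (Box p and Box not q), 0
6. not (not q and not p), 0
7. p and not q, 0
8. p, 0
9. not q, 0
10. not Box not q, 0
11. q, 1
12. not (not q and not p), 1
13. p and not q, 1
14. p, 1
15. not q, 1
Accessibility: 0R0, 0R1, 1R0, 1R1
Branch closes: q and not q both at 1.
Every branch of the negation's tableau closes; the branch above is one of them.

Valid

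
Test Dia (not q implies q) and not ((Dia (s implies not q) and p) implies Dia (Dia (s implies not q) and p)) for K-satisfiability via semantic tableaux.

Yes, satisfiable

1. Dia (not q implies q) and not ((Dia (s implies not q) and p) implies Dia (Dia (s implies not q) and p)), u
2. Dia (not q implies q), u
3. not ((Dia (s implies not q) and p) implies Dia (Dia (s implies not q) and p)), u
4. Dia (s implies not q) and p, u
5. not Dia (Dia (s implies not q) and p), u
6. Dia (s implies not q), u
7. p, u
8. not q implies q, v
9. not (Dia (s implies not q) and p), v
10. q, v
11. not p, v
12. s implies not q, w
13. not (Dia (s implies not q) and p), w
14. not q, w
15. not p, w
Accessibility: uRv, uRw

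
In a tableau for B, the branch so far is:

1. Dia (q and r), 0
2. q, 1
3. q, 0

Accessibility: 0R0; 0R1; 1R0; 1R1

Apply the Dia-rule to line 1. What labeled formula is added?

a fresh world 2 with 0R2, and q and r at 2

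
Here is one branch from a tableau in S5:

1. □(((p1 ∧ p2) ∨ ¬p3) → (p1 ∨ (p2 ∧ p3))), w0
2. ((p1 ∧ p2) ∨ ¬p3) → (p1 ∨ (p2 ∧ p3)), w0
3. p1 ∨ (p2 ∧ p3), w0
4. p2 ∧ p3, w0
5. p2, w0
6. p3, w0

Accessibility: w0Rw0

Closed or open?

No, open

No atom appears with both signs at the same world.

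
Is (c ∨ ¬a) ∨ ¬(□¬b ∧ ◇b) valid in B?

Valid

Tableau for the negation ¬((c ∨ ¬a) ∨ ¬(□¬b ∧ ◇b)):
1. ¬((c ∨ ¬a) ∨ ¬(□¬b ∧ ◇b)), w0
2. ¬(c ∨ ¬a), w0
3. □¬b ∧ ◇b, w0
4. ¬c, w0
5. a, w0
6. □¬b, w0
7. ◇b, w0
8. ¬b, w0
9. b, w1
10. ¬b, w1
Accessibility: w0Rw0, w0Rw1, w1Rw0, w1Rw1
Branch closes: b and ¬b both at w1.
All branches of the negation close; one closing branch shown above.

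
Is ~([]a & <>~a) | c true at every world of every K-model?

Tableau for the negation ~(~([]a & <>~a) | c):
1. ~(~([]a & <>~a) | c), 0
2. []a & <>~a, 0
3. ~c, 0
4. []a, 0
5. <>~a, 0
6. ~a, 1
7. a, 1
Accessibility: 0R1
Branch closes: a and ~a both at 1.
All branches of the negation close; one closing branch shown above.

Valid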